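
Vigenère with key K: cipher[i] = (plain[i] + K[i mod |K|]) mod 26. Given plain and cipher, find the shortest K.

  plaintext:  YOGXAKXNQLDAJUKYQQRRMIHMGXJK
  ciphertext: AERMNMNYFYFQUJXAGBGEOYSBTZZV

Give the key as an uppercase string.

CQLPN

  i= 0: A-Y =  2 → C
  i= 1: E-O = 16 → Q
  i= 2: R-G = 11 → L
  i= 3: M-X = 15 → P
  i= 4: N-A = 13 → N
  i= 5: M-K =  2 → C
  i= 6: N-X = 16 → Q
  i= 7: Y-N = 11 → L
  i= 8: F-Q = 15 → P
  i= 9: Y-L = 13 → N
  i=10: F-D =  2 → C
  i=11: Q-A = 16 → Q
  i=12: U-J = 11 → L
  i=13: J-U = 15 → P
  i=14: X-K = 13 → N
  i=15: A-Y =  2 → C
  i=16: G-Q = 16 → Q
  i=17: B-Q = 11 → L
  i=18: G-R = 15 → P
  i=19: E-R = 13 → N
  i=20: O-M =  2 → C
  i=21: Y-I = 16 → Q
  i=22: S-H = 11 → L
  i=23: B-M = 15 → P
  i=24: T-G = 13 → N
  i=25: Z-X =  2 → C
  i=26: Z-J = 16 → Q
  i=27: V-K = 11 → L
  shifts repeat with period 5: CQLPN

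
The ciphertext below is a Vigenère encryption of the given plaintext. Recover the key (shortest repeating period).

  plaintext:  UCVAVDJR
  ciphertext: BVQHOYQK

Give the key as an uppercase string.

  i= 0: B-U =  7 → H
  i= 1: V-C = 19 → T
  i= 2: Q-V = 21 → V
  i= 3: H-A =  7 → H
  i= 4: O-V = 19 → T
  i= 5: Y-D = 21 → V
  i= 6: Q-J =  7 → H
  i= 7: K-R = 19 → T
  shifts repeat with period 3: HTV

HTV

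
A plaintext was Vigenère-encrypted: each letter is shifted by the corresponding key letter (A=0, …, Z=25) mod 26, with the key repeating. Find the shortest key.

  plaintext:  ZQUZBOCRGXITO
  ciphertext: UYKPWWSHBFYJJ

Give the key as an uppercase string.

VIQQ

  i= 0: U-Z = 21 → V
  i= 1: Y-Q =  8 → I
  i= 2: K-U = 16 → Q
  i= 3: P-Z = 16 → Q
  i= 4: W-B = 21 → V
  i= 5: W-O =  8 → I
  i= 6: S-C = 16 → Q
  i= 7: H-R = 16 → Q
  i= 8: B-G = 21 → V
  i= 9: F-X =  8 → I
  i=10: Y-I = 16 → Q
  i=11: J-T = 16 → Q
  i=12: J-O = 21 → V
  shifts repeat with period 4: VIQQ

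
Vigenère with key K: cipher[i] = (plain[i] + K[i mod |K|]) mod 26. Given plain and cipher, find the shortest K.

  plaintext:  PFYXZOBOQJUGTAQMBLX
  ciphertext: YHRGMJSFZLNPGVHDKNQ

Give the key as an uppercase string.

JCTJNVRR

  i= 0: Y-P =  9 → J
  i= 1: H-F =  2 → C
  i= 2: R-Y = 19 → T
  i= 3: G-X =  9 → J
  i= 4: M-Z = 13 → N
  i= 5: J-O = 21 → V
  i= 6: S-B = 17 → R
  i= 7: F-O = 17 → R
  i= 8: Z-Q =  9 → J
  i= 9: L-J =  2 → C
  i=10: N-U = 19 → T
  i=11: P-G =  9 → J
  i=12: G-T = 13 → N
  i=13: V-A = 21 → V
  i=14: H-Q = 17 → R
  i=15: D-M = 17 → R
  i=16: K-B =  9 → J
  i=17: N-L =  2 → C
  i=18: Q-X = 19 → T
  shifts repeat with period 8: JCTJNVRR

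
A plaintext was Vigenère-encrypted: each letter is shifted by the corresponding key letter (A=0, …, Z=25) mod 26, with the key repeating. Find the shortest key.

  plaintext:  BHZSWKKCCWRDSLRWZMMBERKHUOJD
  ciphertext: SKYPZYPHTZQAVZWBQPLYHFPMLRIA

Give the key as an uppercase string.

  i= 0: S-B = 17 → R
  i= 1: K-H =  3 → D
  i= 2: Y-Z = 25 → Z
  i= 3: P-S = 23 → X
  i= 4: Z-W =  3 → D
  i= 5: Y-K = 14 → O
  i= 6: P-K =  5 → F
  i= 7: H-C =  5 → F
  i= 8: T-C = 17 → R
  i= 9: Z-W =  3 → D
  i=10: Q-R = 25 → Z
  i=11: A-D = 23 → X
  i=12: V-S =  3 → D
  i=13: Z-L = 14 → O
  i=14: W-R =  5 → F
  i=15: B-W =  5 → F
  i=16: Q-Z = 17 → R
  i=17: P-M =  3 → D
  i=18: L-M = 25 → Z
  i=19: Y-B = 23 → X
  i=20: H-E =  3 → D
  i=21: F-R = 14 → O
  i=22: P-K =  5 → F
  i=23: M-H =  5 → F
  i=24: L-U = 17 → R
  i=25: R-O =  3 → D
  i=26: I-J = 25 → Z
  i=27: A-D = 23 → X
  shifts repeat with period 8: RDZXDOFF

RDZXDOFF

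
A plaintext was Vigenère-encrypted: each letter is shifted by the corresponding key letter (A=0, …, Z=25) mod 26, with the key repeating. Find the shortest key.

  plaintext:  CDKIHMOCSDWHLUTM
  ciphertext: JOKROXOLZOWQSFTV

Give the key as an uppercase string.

HLAJ

  i= 0: J-C =  7 → H
  i= 1: O-D = 11 → L
  i= 2: K-K =  0 → A
  i= 3: R-I =  9 → J
  i= 4: O-H =  7 → H
  i= 5: X-M = 11 → L
  i= 6: O-O =  0 → A
  i= 7: L-C =  9 → J
  i= 8: Z-S =  7 → H
  i= 9: O-D = 11 → L
  i=10: W-W =  0 → A
  i=11: Q-H =  9 → J
  i=12: S-L =  7 → H
  i=13: F-U = 11 → L
  i=14: T-T =  0 → A
  i=15: V-M =  9 → J
  shifts repeat with period 4: HLAJ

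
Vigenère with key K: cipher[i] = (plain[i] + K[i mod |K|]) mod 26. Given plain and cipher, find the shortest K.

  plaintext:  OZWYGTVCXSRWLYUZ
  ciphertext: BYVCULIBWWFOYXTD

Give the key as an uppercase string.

NZZEOS

  i= 0: B-O = 13 → N
  i= 1: Y-Z = 25 → Z
  i= 2: V-W = 25 → Z
  i= 3: C-Y =  4 → E
  i= 4: U-G = 14 → O
  i= 5: L-T = 18 → S
  i= 6: I-V = 13 → N
  i= 7: B-C = 25 → Z
  i= 8: W-X = 25 → Z
  i= 9: W-S =  4 → E
  i=10: F-R = 14 → O
  i=11: O-W = 18 → S
  i=12: Y-L = 13 → N
  i=13: X-Y = 25 → Z
  i=14: T-U = 25 → Z
  i=15: D-Z =  4 → E
  shifts repeat with period 6: NZZEOS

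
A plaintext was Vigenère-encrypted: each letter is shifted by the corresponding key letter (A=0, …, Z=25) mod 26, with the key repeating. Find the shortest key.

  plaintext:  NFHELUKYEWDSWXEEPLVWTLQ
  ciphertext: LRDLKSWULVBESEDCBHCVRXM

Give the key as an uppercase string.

YMWHZ

  i= 0: L-N = 24 → Y
  i= 1: R-F = 12 → M
  i= 2: D-H = 22 → W
  i= 3: L-E =  7 → H
  i= 4: K-L = 25 → Z
  i= 5: S-U = 24 → Y
  i= 6: W-K = 12 → M
  i= 7: U-Y = 22 → W
  i= 8: L-E =  7 → H
  i= 9: V-W = 25 → Z
  i=10: B-D = 24 → Y
  i=11: E-S = 12 → M
  i=12: S-W = 22 → W
  i=13: E-X =  7 → H
  i=14: D-E = 25 → Z
  i=15: C-E = 24 → Y
  i=16: B-P = 12 → M
  i=17: H-L = 22 → W
  i=18: C-V =  7 → H
  i=19: V-W = 25 → Z
  i=20: R-T = 24 → Y
  i=21: X-L = 12 → M
  i=22: M-Q = 22 → W
  shifts repeat with period 5: YMWHZ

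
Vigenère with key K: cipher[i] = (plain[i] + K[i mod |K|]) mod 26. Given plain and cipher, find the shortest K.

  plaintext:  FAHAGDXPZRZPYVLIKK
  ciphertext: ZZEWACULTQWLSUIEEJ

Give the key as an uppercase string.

  i= 0: Z-F = 20 → U
  i= 1: Z-A = 25 → Z
  i= 2: E-H = 23 → X
  i= 3: W-A = 22 → W
  i= 4: A-G = 20 → U
  i= 5: C-D = 25 → Z
  i= 6: U-X = 23 → X
  i= 7: L-P = 22 → W
  i= 8: T-Z = 20 → U
  i= 9: Q-R = 25 → Z
  i=10: W-Z = 23 → X
  i=11: L-P = 22 → W
  i=12: S-Y = 20 → U
  i=13: U-V = 25 → Z
  i=14: I-L = 23 → X
  i=15: E-I = 22 → W
  i=16: E-K = 20 → U
  i=17: J-K = 25 → Z
  shifts repeat with period 4: UZXW

UZXW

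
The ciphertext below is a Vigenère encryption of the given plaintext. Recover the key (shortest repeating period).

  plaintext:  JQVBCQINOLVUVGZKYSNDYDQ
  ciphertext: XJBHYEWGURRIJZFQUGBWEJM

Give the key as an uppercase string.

  i= 0: X-J = 14 → O
  i= 1: J-Q = 19 → T
  i= 2: B-V =  6 → G
  i= 3: H-B =  6 → G
  i= 4: Y-C = 22 → W
  i= 5: E-Q = 14 → O
  i= 6: W-I = 14 → O
  i= 7: G-N = 19 → T
  i= 8: U-O =  6 → G
  i= 9: R-L =  6 → G
  i=10: R-V = 22 → W
  i=11: I-U = 14 → O
  i=12: J-V = 14 → O
  i=13: Z-G = 19 → T
  i=14: F-Z =  6 → G
  i=15: Q-K =  6 → G
  i=16: U-Y = 22 → W
  i=17: G-S = 14 → O
  i=18: B-N = 14 → O
  i=19: W-D = 19 → T
  i=20: E-Y =  6 → G
  i=21: J-D =  6 → G
  i=22: M-Q = 22 → W
  shifts repeat with period 6: OTGGWO

OTGGWO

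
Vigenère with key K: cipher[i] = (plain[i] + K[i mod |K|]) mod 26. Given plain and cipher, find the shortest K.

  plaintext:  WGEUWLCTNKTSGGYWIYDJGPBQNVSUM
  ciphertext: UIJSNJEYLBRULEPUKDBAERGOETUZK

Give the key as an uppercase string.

  i= 0: U-W = 24 → Y
  i= 1: I-G =  2 → C
  i= 2: J-E =  5 → F
  i= 3: S-U = 24 → Y
  i= 4: N-W = 17 → R
  i= 5: J-L = 24 → Y
  i= 6: E-C =  2 → C
  i= 7: Y-T =  5 → F
  i= 8: L-N = 24 → Y
  i= 9: B-K = 17 → R
  i=10: R-T = 24 → Y
  i=11: U-S =  2 → C
  i=12: L-G =  5 → F
  i=13: E-G = 24 → Y
  i=14: P-Y = 17 → R
  i=15: U-W = 24 → Y
  i=16: K-I =  2 → C
  i=17: D-Y =  5 → F
  i=18: B-D = 24 → Y
  i=19: A-J = 17 → R
  i=20: E-G = 24 → Y
  i=21: R-P =  2 → C
  i=22: G-B =  5 → F
  i=23: O-Q = 24 → Y
  i=24: E-N = 17 → R
  i=25: T-V = 24 → Y
  i=26: U-S =  2 → C
  i=27: Z-U =  5 → F
  i=28: K-M = 24 → Y
  shifts repeat with period 5: YCFYR

YCFYR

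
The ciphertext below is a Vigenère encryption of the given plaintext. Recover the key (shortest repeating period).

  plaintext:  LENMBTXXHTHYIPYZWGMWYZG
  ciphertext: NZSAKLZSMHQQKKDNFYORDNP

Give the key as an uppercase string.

  i= 0: N-L =  2 → C
  i= 1: Z-E = 21 → V
  i= 2: S-N =  5 → F
  i= 3: A-M = 14 → O
  i= 4: K-B =  9 → J
  i= 5: L-T = 18 → S
  i= 6: Z-X =  2 → C
  i= 7: S-X = 21 → V
  i= 8: M-H =  5 → F
  i= 9: H-T = 14 → O
  i=10: Q-H =  9 → J
  i=11: Q-Y = 18 → S
  i=12: K-I =  2 → C
  i=13: K-P = 21 → V
  i=14: D-Y =  5 → F
  i=15: N-Z = 14 → O
  i=16: F-W =  9 → J
  i=17: Y-G = 18 → S
  i=18: O-M =  2 → C
  i=19: R-W = 21 → V
  i=20: D-Y =  5 → F
  i=21: N-Z = 14 → O
  i=22: P-G =  9 → J
  shifts repeat with period 6: CVFOJS

CVFOJS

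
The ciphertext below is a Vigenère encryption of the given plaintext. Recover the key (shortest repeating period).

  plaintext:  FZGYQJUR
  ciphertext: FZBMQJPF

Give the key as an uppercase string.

  i= 0: F-F =  0 → A
  i= 1: Z-Z =  0 → A
  i= 2: B-G = 21 → V
  i= 3: M-Y = 14 → O
  i= 4: Q-Q =  0 → A
  i= 5: J-J =  0 → A
  i= 6: P-U = 21 → V
  i= 7: F-R = 14 → O
  shifts repeat with period 4: AAVO

AAVO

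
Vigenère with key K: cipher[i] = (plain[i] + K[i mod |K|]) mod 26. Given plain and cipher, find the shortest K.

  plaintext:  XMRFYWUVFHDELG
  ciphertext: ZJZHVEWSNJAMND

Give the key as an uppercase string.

  i= 0: Z-X =  2 → C
  i= 1: J-M = 23 → X
  i= 2: Z-R =  8 → I
  i= 3: H-F =  2 → C
  i= 4: V-Y = 23 → X
  i= 5: E-W =  8 → I
  i= 6: W-U =  2 → C
  i= 7: S-V = 23 → X
  i= 8: N-F =  8 → I
  i= 9: J-H =  2 → C
  i=10: A-D = 23 → X
  i=11: M-E =  8 → I
  i=12: N-L =  2 → C
  i=13: D-G = 23 → X
  shifts repeat with period 3: CXI

CXI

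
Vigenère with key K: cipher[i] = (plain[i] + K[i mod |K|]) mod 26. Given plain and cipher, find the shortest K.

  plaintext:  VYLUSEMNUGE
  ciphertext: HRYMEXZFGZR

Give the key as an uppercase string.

MTNS

  i= 0: H-V = 12 → M
  i= 1: R-Y = 19 → T
  i= 2: Y-L = 13 → N
  i= 3: M-U = 18 → S
  i= 4: E-S = 12 → M
  i= 5: X-E = 19 → T
  i= 6: Z-M = 13 → N
  i= 7: F-N = 18 → S
  i= 8: G-U = 12 → M
  i= 9: Z-G = 19 → T
  i=10: R-E = 13 → N
  shifts repeat with period 4: MTNS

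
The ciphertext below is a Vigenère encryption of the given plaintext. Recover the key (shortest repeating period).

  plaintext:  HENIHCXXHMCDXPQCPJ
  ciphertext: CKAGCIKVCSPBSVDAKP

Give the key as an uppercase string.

VGNY

  i= 0: C-H = 21 → V
  i= 1: K-E =  6 → G
  i= 2: A-N = 13 → N
  i= 3: G-I = 24 → Y
  i= 4: C-H = 21 → V
  i= 5: I-C =  6 → G
  i= 6: K-X = 13 → N
  i= 7: V-X = 24 → Y
  i= 8: C-H = 21 → V
  i= 9: S-M =  6 → G
  i=10: P-C = 13 → N
  i=11: B-D = 24 → Y
  i=12: S-X = 21 → V
  i=13: V-P =  6 → G
  i=14: D-Q = 13 → N
  i=15: A-C = 24 → Y
  i=16: K-P = 21 → V
  i=17: P-J =  6 → G
  shifts repeat with period 4: VGNY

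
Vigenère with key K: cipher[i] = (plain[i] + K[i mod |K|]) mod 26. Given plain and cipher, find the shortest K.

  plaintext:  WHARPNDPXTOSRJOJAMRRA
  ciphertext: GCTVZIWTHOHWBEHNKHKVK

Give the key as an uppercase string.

  i= 0: G-W = 10 → K
  i= 1: C-H = 21 → V
  i= 2: T-A = 19 → T
  i= 3: V-R =  4 → E
  i= 4: Z-P = 10 → K
  i= 5: I-N = 21 → V
  i= 6: W-D = 19 → T
  i= 7: T-P =  4 → E
  i= 8: H-X = 10 → K
  i= 9: O-T = 21 → V
  i=10: H-O = 19 → T
  i=11: W-S =  4 → E
  i=12: B-R = 10 → K
  i=13: E-J = 21 → V
  i=14: H-O = 19 → T
  i=15: N-J =  4 → E
  i=16: K-A = 10 → K
  i=17: H-M = 21 → V
  i=18: K-R = 19 → T
  i=19: V-R =  4 → E
  i=20: K-A = 10 → K
  shifts repeat with period 4: KVTE

KVTE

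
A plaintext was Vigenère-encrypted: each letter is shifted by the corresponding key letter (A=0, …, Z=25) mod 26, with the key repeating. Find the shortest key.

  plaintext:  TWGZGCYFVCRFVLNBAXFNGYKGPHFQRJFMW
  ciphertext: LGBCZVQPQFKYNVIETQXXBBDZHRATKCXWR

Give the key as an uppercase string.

SKVDTT

  i= 0: L-T = 18 → S
  i= 1: G-W = 10 → K
  i= 2: B-G = 21 → V
  i= 3: C-Z =  3 → D
  i= 4: Z-G = 19 → T
  i= 5: V-C = 19 → T
  i= 6: Q-Y = 18 → S
  i= 7: P-F = 10 → K
  i= 8: Q-V = 21 → V
  i= 9: F-C =  3 → D
  i=10: K-R = 19 → T
  i=11: Y-F = 19 → T
  i=12: N-V = 18 → S
  i=13: V-L = 10 → K
  i=14: I-N = 21 → V
  i=15: E-B =  3 → D
  i=16: T-A = 19 → T
  i=17: Q-X = 19 → T
  i=18: X-F = 18 → S
  i=19: X-N = 10 → K
  i=20: B-G = 21 → V
  i=21: B-Y =  3 → D
  i=22: D-K = 19 → T
  i=23: Z-G = 19 → T
  i=24: H-P = 18 → S
  i=25: R-H = 10 → K
  i=26: A-F = 21 → V
  i=27: T-Q =  3 → D
  i=28: K-R = 19 → T
  i=29: C-J = 19 → T
  i=30: X-F = 18 → S
  i=31: W-M = 10 → K
  i=32: R-W = 21 → V
  shifts repeat with period 6: SKVDTT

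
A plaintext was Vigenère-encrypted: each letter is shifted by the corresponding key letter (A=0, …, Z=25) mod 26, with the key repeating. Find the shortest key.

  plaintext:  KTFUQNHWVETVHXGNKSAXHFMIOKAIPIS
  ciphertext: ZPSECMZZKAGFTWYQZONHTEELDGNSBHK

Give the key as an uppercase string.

PWNKMZSD

  i= 0: Z-K = 15 → P
  i= 1: P-T = 22 → W
  i= 2: S-F = 13 → N
  i= 3: E-U = 10 → K
  i= 4: C-Q = 12 → M
  i= 5: M-N = 25 → Z
  i= 6: Z-H = 18 → S
  i= 7: Z-W =  3 → D
  i= 8: K-V = 15 → P
  i= 9: A-E = 22 → W
  i=10: G-T = 13 → N
  i=11: F-V = 10 → K
  i=12: T-H = 12 → M
  i=13: W-X = 25 → Z
  i=14: Y-G = 18 → S
  i=15: Q-N =  3 → D
  i=16: Z-K = 15 → P
  i=17: O-S = 22 → W
  i=18: N-A = 13 → N
  i=19: H-X = 10 → K
  i=20: T-H = 12 → M
  i=21: E-F = 25 → Z
  i=22: E-M = 18 → S
  i=23: L-I =  3 → D
  i=24: D-O = 15 → P
  i=25: G-K = 22 → W
  i=26: N-A = 13 → N
  i=27: S-I = 10 → K
  i=28: B-P = 12 → M
  i=29: H-I = 25 → Z
  i=30: K-S = 18 → S
  shifts repeat with period 8: PWNKMZSD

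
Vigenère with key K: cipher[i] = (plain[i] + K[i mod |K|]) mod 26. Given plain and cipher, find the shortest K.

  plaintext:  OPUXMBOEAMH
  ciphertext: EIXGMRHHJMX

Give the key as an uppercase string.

  i= 0: E-O = 16 → Q
  i= 1: I-P = 19 → T
  i= 2: X-U =  3 → D
  i= 3: G-X =  9 → J
  i= 4: M-M =  0 → A
  i= 5: R-B = 16 → Q
  i= 6: H-O = 19 → T
  i= 7: H-E =  3 → D
  i= 8: J-A =  9 → J
  i= 9: M-M =  0 → A
  i=10: X-H = 16 → Q
  shifts repeat with period 5: QTDJA

QTDJA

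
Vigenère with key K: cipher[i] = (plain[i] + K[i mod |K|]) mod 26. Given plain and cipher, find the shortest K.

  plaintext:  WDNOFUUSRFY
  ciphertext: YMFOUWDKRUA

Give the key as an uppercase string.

  i= 0: Y-W =  2 → C
  i= 1: M-D =  9 → J
  i= 2: F-N = 18 → S
  i= 3: O-O =  0 → A
  i= 4: U-F = 15 → P
  i= 5: W-U =  2 → C
  i= 6: D-U =  9 → J
  i= 7: K-S = 18 → S
  i= 8: R-R =  0 → A
  i= 9: U-F = 15 → P
  i=10: A-Y =  2 → C
  shifts repeat with period 5: CJSAP

CJSAP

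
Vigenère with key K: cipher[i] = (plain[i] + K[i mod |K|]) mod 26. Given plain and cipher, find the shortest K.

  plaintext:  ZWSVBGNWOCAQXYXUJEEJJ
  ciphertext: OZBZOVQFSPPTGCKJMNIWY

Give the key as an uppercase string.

PDJEN

  i= 0: O-Z = 15 → P
  i= 1: Z-W =  3 → D
  i= 2: B-S =  9 → J
  i= 3: Z-V =  4 → E
  i= 4: O-B = 13 → N
  i= 5: V-G = 15 → P
  i= 6: Q-N =  3 → D
  i= 7: F-W =  9 → J
  i= 8: S-O =  4 → E
  i= 9: P-C = 13 → N
  i=10: P-A = 15 → P
  i=11: T-Q =  3 → D
  i=12: G-X =  9 → J
  i=13: C-Y =  4 → E
  i=14: K-X = 13 → N
  i=15: J-U = 15 → P
  i=16: M-J =  3 → D
  i=17: N-E =  9 → J
  i=18: I-E =  4 → E
  i=19: W-J = 13 → N
  i=20: Y-J = 15 → P
  shifts repeat with period 5: PDJEN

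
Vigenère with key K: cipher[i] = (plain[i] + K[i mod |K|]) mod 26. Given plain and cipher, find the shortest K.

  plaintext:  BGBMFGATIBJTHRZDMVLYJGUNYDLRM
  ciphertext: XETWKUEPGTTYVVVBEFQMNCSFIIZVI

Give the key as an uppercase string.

WYSKFOE

  i= 0: X-B = 22 → W
  i= 1: E-G = 24 → Y
  i= 2: T-B = 18 → S
  i= 3: W-M = 10 → K
  i= 4: K-F =  5 → F
  i= 5: U-G = 14 → O
  i= 6: E-A =  4 → E
  i= 7: P-T = 22 → W
  i= 8: G-I = 24 → Y
  i= 9: T-B = 18 → S
  i=10: T-J = 10 → K
  i=11: Y-T =  5 → F
  i=12: V-H = 14 → O
  i=13: V-R =  4 → E
  i=14: V-Z = 22 → W
  i=15: B-D = 24 → Y
  i=16: E-M = 18 → S
  i=17: F-V = 10 → K
  i=18: Q-L =  5 → F
  i=19: M-Y = 14 → O
  i=20: N-J =  4 → E
  i=21: C-G = 22 → W
  i=22: S-U = 24 → Y
  i=23: F-N = 18 → S
  i=24: I-Y = 10 → K
  i=25: I-D =  5 → F
  i=26: Z-L = 14 → O
  i=27: V-R =  4 → E
  i=28: I-M = 22 → W
  shifts repeat with period 7: WYSKFOE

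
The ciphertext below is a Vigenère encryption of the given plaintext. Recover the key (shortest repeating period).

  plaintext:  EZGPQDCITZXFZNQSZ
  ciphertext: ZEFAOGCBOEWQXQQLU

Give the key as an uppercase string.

  i= 0: Z-E = 21 → V
  i= 1: E-Z =  5 → F
  i= 2: F-G = 25 → Z
  i= 3: A-P = 11 → L
  i= 4: O-Q = 24 → Y
  i= 5: G-D =  3 → D
  i= 6: C-C =  0 → A
  i= 7: B-I = 19 → T
  i= 8: O-T = 21 → V
  i= 9: E-Z =  5 → F
  i=10: W-X = 25 → Z
  i=11: Q-F = 11 → L
  i=12: X-Z = 24 → Y
  i=13: Q-N =  3 → D
  i=14: Q-Q =  0 → A
  i=15: L-S = 19 → T
  i=16: U-Z = 21 → V
  shifts repeat with period 8: VFZLYDAT

VFZLYDAT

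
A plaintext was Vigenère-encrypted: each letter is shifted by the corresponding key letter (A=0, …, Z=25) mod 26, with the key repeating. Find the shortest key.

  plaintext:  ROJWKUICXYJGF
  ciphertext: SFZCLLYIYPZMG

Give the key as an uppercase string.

  i= 0: S-R =  1 → B
  i= 1: F-O = 17 → R
  i= 2: Z-J = 16 → Q
  i= 3: C-W =  6 → G
  i= 4: L-K =  1 → B
  i= 5: L-U = 17 → R
  i= 6: Y-I = 16 → Q
  i= 7: I-C =  6 → G
  i= 8: Y-X =  1 → B
  i= 9: P-Y = 17 → R
  i=10: Z-J = 16 → Q
  i=11: M-G =  6 → G
  i=12: G-F =  1 → B
  shifts repeat with period 4: BRQG

BRQG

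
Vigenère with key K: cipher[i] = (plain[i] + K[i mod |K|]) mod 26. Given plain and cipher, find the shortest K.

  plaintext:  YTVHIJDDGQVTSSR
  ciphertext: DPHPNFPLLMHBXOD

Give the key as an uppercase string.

FWMI

  i= 0: D-Y =  5 → F
  i= 1: P-T = 22 → W
  i= 2: H-V = 12 → M
  i= 3: P-H =  8 → I
  i= 4: N-I =  5 → F
  i= 5: F-J = 22 → W
  i= 6: P-D = 12 → M
  i= 7: L-D =  8 → I
  i= 8: L-G =  5 → F
  i= 9: M-Q = 22 → W
  i=10: H-V = 12 → M
  i=11: B-T =  8 → I
  i=12: X-S =  5 → F
  i=13: O-S = 22 → W
  i=14: D-R = 12 → M
  shifts repeat with period 4: FWMI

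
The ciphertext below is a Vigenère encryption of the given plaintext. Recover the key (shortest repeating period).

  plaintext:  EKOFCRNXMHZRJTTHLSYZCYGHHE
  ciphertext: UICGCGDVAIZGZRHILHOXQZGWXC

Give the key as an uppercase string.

QYOBAP

  i= 0: U-E = 16 → Q
  i= 1: I-K = 24 → Y
  i= 2: C-O = 14 → O
  i= 3: G-F =  1 → B
  i= 4: C-C =  0 → A
  i= 5: G-R = 15 → P
  i= 6: D-N = 16 → Q
  i= 7: V-X = 24 → Y
  i= 8: A-M = 14 → O
  i= 9: I-H =  1 → B
  i=10: Z-Z =  0 → A
  i=11: G-R = 15 → P
  i=12: Z-J = 16 → Q
  i=13: R-T = 24 → Y
  i=14: H-T = 14 → O
  i=15: I-H =  1 → B
  i=16: L-L =  0 → A
  i=17: H-S = 15 → P
  i=18: O-Y = 16 → Q
  i=19: X-Z = 24 → Y
  i=20: Q-C = 14 → O
  i=21: Z-Y =  1 → B
  i=22: G-G =  0 → A
  i=23: W-H = 15 → P
  i=24: X-H = 16 → Q
  i=25: C-E = 24 → Y
  shifts repeat with period 6: QYOBAP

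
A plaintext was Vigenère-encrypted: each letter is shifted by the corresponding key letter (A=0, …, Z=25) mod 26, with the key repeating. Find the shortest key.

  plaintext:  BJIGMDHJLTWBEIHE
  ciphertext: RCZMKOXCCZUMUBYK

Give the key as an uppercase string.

  i= 0: R-B = 16 → Q
  i= 1: C-J = 19 → T
  i= 2: Z-I = 17 → R
  i= 3: M-G =  6 → G
  i= 4: K-M = 24 → Y
  i= 5: O-D = 11 → L
  i= 6: X-H = 16 → Q
  i= 7: C-J = 19 → T
  i= 8: C-L = 17 → R
  i= 9: Z-T =  6 → G
  i=10: U-W = 24 → Y
  i=11: M-B = 11 → L
  i=12: U-E = 16 → Q
  i=13: B-I = 19 → T
  i=14: Y-H = 17 → R
  i=15: K-E =  6 → G
  shifts repeat with period 6: QTRGYL

QTRGYL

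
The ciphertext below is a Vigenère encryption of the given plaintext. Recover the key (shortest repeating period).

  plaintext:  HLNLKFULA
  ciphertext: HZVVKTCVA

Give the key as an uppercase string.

AOIK

  i= 0: H-H =  0 → A
  i= 1: Z-L = 14 → O
  i= 2: V-N =  8 → I
  i= 3: V-L = 10 → K
  i= 4: K-K =  0 → A
  i= 5: T-F = 14 → O
  i= 6: C-U =  8 → I
  i= 7: V-L = 10 → K
  i= 8: A-A =  0 → A
  shifts repeat with period 4: AOIK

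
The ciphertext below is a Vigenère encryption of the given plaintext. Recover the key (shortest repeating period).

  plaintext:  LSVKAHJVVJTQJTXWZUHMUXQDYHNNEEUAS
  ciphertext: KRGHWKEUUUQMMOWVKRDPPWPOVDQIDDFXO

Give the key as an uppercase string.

  i= 0: K-L = 25 → Z
  i= 1: R-S = 25 → Z
  i= 2: G-V = 11 → L
  i= 3: H-K = 23 → X
  i= 4: W-A = 22 → W
  i= 5: K-H =  3 → D
  i= 6: E-J = 21 → V
  i= 7: U-V = 25 → Z
  i= 8: U-V = 25 → Z
  i= 9: U-J = 11 → L
  i=10: Q-T = 23 → X
  i=11: M-Q = 22 → W
  i=12: M-J =  3 → D
  i=13: O-T = 21 → V
  i=14: W-X = 25 → Z
  i=15: V-W = 25 → Z
  i=16: K-Z = 11 → L
  i=17: R-U = 23 → X
  i=18: D-H = 22 → W
  i=19: P-M =  3 → D
  i=20: P-U = 21 → V
  i=21: W-X = 25 → Z
  i=22: P-Q = 25 → Z
  i=23: O-D = 11 → L
  i=24: V-Y = 23 → X
  i=25: D-H = 22 → W
  i=26: Q-N =  3 → D
  i=27: I-N = 21 → V
  i=28: D-E = 25 → Z
  i=29: D-E = 25 → Z
  i=30: F-U = 11 → L
  i=31: X-A = 23 → X
  i=32: O-S = 22 → W
  shifts repeat with period 7: ZZLXWDV

ZZLXWDV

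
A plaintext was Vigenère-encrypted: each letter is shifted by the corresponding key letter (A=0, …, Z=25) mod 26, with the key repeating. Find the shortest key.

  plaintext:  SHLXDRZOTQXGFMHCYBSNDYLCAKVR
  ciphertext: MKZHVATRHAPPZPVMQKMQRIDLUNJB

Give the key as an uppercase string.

UDOKSJ

  i= 0: M-S = 20 → U
  i= 1: K-H =  3 → D
  i= 2: Z-L = 14 → O
  i= 3: H-X = 10 → K
  i= 4: V-D = 18 → S
  i= 5: A-R =  9 → J
  i= 6: T-Z = 20 → U
  i= 7: R-O =  3 → D
  i= 8: H-T = 14 → O
  i= 9: A-Q = 10 → K
  i=10: P-X = 18 → S
  i=11: P-G =  9 → J
  i=12: Z-F = 20 → U
  i=13: P-M =  3 → D
  i=14: V-H = 14 → O
  i=15: M-C = 10 → K
  i=16: Q-Y = 18 → S
  i=17: K-B =  9 → J
  i=18: M-S = 20 → U
  i=19: Q-N =  3 → D
  i=20: R-D = 14 → O
  i=21: I-Y = 10 → K
  i=22: D-L = 18 → S
  i=23: L-C =  9 → J
  i=24: U-A = 20 → U
  i=25: N-K =  3 → D
  i=26: J-V = 14 → O
  i=27: B-R = 10 → K
  shifts repeat with period 6: UDOKSJ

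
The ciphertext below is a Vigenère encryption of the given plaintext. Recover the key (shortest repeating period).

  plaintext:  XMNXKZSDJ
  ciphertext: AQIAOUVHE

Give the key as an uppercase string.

  i= 0: A-X =  3 → D
  i= 1: Q-M =  4 → E
  i= 2: I-N = 21 → V
  i= 3: A-X =  3 → D
  i= 4: O-K =  4 → E
  i= 5: U-Z = 21 → V
  i= 6: V-S =  3 → D
  i= 7: H-D =  4 → E
  i= 8: E-J = 21 → V
  shifts repeat with period 3: DEV

DEV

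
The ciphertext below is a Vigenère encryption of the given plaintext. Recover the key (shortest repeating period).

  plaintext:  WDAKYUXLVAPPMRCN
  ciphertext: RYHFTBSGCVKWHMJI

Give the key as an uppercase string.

  i= 0: R-W = 21 → V
  i= 1: Y-D = 21 → V
  i= 2: H-A =  7 → H
  i= 3: F-K = 21 → V
  i= 4: T-Y = 21 → V
  i= 5: B-U =  7 → H
  i= 6: S-X = 21 → V
  i= 7: G-L = 21 → V
  i= 8: C-V =  7 → H
  i= 9: V-A = 21 → V
  i=10: K-P = 21 → V
  i=11: W-P =  7 → H
  i=12: H-M = 21 → V
  i=13: M-R = 21 → V
  i=14: J-C =  7 → H
  i=15: I-N = 21 → V
  shifts repeat with period 3: VVH

VVH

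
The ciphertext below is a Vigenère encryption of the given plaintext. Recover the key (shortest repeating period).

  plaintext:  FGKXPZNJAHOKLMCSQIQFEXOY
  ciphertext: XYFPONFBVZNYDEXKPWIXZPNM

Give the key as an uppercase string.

  i= 0: X-F = 18 → S
  i= 1: Y-G = 18 → S
  i= 2: F-K = 21 → V
  i= 3: P-X = 18 → S
  i= 4: O-P = 25 → Z
  i= 5: N-Z = 14 → O
  i= 6: F-N = 18 → S
  i= 7: B-J = 18 → S
  i= 8: V-A = 21 → V
  i= 9: Z-H = 18 → S
  i=10: N-O = 25 → Z
  i=11: Y-K = 14 → O
  i=12: D-L = 18 → S
  i=13: E-M = 18 → S
  i=14: X-C = 21 → V
  i=15: K-S = 18 → S
  i=16: P-Q = 25 → Z
  i=17: W-I = 14 → O
  i=18: I-Q = 18 → S
  i=19: X-F = 18 → S
  i=20: Z-E = 21 → V
  i=21: P-X = 18 → S
  i=22: N-O = 25 → Z
  i=23: M-Y = 14 → O
  shifts repeat with period 6: SSVSZO

SSVSZO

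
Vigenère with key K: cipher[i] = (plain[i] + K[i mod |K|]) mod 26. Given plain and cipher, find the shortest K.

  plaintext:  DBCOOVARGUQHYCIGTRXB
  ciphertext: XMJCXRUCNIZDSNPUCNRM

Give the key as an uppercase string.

ULHOJW

  i= 0: X-D = 20 → U
  i= 1: M-B = 11 → L
  i= 2: J-C =  7 → H
  i= 3: C-O = 14 → O
  i= 4: X-O =  9 → J
  i= 5: R-V = 22 → W
  i= 6: U-A = 20 → U
  i= 7: C-R = 11 → L
  i= 8: N-G =  7 → H
  i= 9: I-U = 14 → O
  i=10: Z-Q =  9 → J
  i=11: D-H = 22 → W
  i=12: S-Y = 20 → U
  i=13: N-C = 11 → L
  i=14: P-I =  7 → H
  i=15: U-G = 14 → O
  i=16: C-T =  9 → J
  i=17: N-R = 22 → W
  i=18: R-X = 20 → U
  i=19: M-B = 11 → L
  shifts repeat with period 6: ULHOJW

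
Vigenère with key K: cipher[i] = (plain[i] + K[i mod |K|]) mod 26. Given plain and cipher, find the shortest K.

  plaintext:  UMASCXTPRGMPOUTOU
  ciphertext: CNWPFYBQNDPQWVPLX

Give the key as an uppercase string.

IBWXDB

  i= 0: C-U =  8 → I
  i= 1: N-M =  1 → B
  i= 2: W-A = 22 → W
  i= 3: P-S = 23 → X
  i= 4: F-C =  3 → D
  i= 5: Y-X =  1 → B
  i= 6: B-T =  8 → I
  i= 7: Q-P =  1 → B
  i= 8: N-R = 22 → W
  i= 9: D-G = 23 → X
  i=10: P-M =  3 → D
  i=11: Q-P =  1 → B
  i=12: W-O =  8 → I
  i=13: V-U =  1 → B
  i=14: P-T = 22 → W
  i=15: L-O = 23 → X
  i=16: X-U =  3 → D
  shifts repeat with period 6: IBWXDB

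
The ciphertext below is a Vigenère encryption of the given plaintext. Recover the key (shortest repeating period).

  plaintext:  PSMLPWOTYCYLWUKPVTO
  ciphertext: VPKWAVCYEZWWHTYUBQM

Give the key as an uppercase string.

GXYLLZOF

  i= 0: V-P =  6 → G
  i= 1: P-S = 23 → X
  i= 2: K-M = 24 → Y
  i= 3: W-L = 11 → L
  i= 4: A-P = 11 → L
  i= 5: V-W = 25 → Z
  i= 6: C-O = 14 → O
  i= 7: Y-T =  5 → F
  i= 8: E-Y =  6 → G
  i= 9: Z-C = 23 → X
  i=10: W-Y = 24 → Y
  i=11: W-L = 11 → L
  i=12: H-W = 11 → L
  i=13: T-U = 25 → Z
  i=14: Y-K = 14 → O
  i=15: U-P =  5 → F
  i=16: B-V =  6 → G
  i=17: Q-T = 23 → X
  i=18: M-O = 24 → Y
  shifts repeat with period 8: GXYLLZOF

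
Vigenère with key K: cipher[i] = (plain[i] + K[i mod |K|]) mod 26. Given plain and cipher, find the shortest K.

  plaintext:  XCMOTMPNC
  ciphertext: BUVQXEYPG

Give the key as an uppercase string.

  i= 0: B-X =  4 → E
  i= 1: U-C = 18 → S
  i= 2: V-M =  9 → J
  i= 3: Q-O =  2 → C
  i= 4: X-T =  4 → E
  i= 5: E-M = 18 → S
  i= 6: Y-P =  9 → J
  i= 7: P-N =  2 → C
  i= 8: G-C =  4 → E
  shifts repeat with period 4: ESJC

ESJC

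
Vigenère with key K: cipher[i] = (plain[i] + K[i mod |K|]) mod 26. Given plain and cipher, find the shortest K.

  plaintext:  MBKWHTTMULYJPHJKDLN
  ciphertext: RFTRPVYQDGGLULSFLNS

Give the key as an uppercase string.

  i= 0: R-M =  5 → F
  i= 1: F-B =  4 → E
  i= 2: T-K =  9 → J
  i= 3: R-W = 21 → V
  i= 4: P-H =  8 → I
  i= 5: V-T =  2 → C
  i= 6: Y-T =  5 → F
  i= 7: Q-M =  4 → E
  i= 8: D-U =  9 → J
  i= 9: G-L = 21 → V
  i=10: G-Y =  8 → I
  i=11: L-J =  2 → C
  i=12: U-P =  5 → F
  i=13: L-H =  4 → E
  i=14: S-J =  9 → J
  i=15: F-K = 21 → V
  i=16: L-D =  8 → I
  i=17: N-L =  2 → C
  i=18: S-N =  5 → F
  shifts repeat with period 6: FEJVIC

FEJVIC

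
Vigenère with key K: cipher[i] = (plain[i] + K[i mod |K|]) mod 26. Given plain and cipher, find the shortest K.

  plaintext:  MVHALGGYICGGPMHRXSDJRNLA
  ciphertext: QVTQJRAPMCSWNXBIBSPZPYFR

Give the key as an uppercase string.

  i= 0: Q-M =  4 → E
  i= 1: V-V =  0 → A
  i= 2: T-H = 12 → M
  i= 3: Q-A = 16 → Q
  i= 4: J-L = 24 → Y
  i= 5: R-G = 11 → L
  i= 6: A-G = 20 → U
  i= 7: P-Y = 17 → R
  i= 8: M-I =  4 → E
  i= 9: C-C =  0 → A
  i=10: S-G = 12 → M
  i=11: W-G = 16 → Q
  i=12: N-P = 24 → Y
  i=13: X-M = 11 → L
  i=14: B-H = 20 → U
  i=15: I-R = 17 → R
  i=16: B-X =  4 → E
  i=17: S-S =  0 → A
  i=18: P-D = 12 → M
  i=19: Z-J = 16 → Q
  i=20: P-R = 24 → Y
  i=21: Y-N = 11 → L
  i=22: F-L = 20 → U
  i=23: R-A = 17 → R
  shifts repeat with period 8: EAMQYLUR

EAMQYLUR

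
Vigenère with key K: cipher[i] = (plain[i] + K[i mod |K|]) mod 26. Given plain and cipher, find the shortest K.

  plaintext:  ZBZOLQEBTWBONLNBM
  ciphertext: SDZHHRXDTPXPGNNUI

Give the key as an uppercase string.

  i= 0: S-Z = 19 → T
  i= 1: D-B =  2 → C
  i= 2: Z-Z =  0 → A
  i= 3: H-O = 19 → T
  i= 4: H-L = 22 → W
  i= 5: R-Q =  1 → B
  i= 6: X-E = 19 → T
  i= 7: D-B =  2 → C
  i= 8: T-T =  0 → A
  i= 9: P-W = 19 → T
  i=10: X-B = 22 → W
  i=11: P-O =  1 → B
  i=12: G-N = 19 → T
  i=13: N-L =  2 → C
  i=14: N-N =  0 → A
  i=15: U-B = 19 → T
  i=16: I-M = 22 → W
  shifts repeat with period 6: TCATWB

TCATWB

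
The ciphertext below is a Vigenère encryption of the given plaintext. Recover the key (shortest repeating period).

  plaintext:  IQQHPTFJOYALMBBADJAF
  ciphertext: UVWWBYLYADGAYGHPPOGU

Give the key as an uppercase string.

  i= 0: U-I = 12 → M
  i= 1: V-Q =  5 → F
  i= 2: W-Q =  6 → G
  i= 3: W-H = 15 → P
  i= 4: B-P = 12 → M
  i= 5: Y-T =  5 → F
  i= 6: L-F =  6 → G
  i= 7: Y-J = 15 → P
  i= 8: A-O = 12 → M
  i= 9: D-Y =  5 → F
  i=10: G-A =  6 → G
  i=11: A-L = 15 → P
  i=12: Y-M = 12 → M
  i=13: G-B =  5 → F
  i=14: H-B =  6 → G
  i=15: P-A = 15 → P
  i=16: P-D = 12 → M
  i=17: O-J =  5 → F
  i=18: G-A =  6 → G
  i=19: U-F = 15 → P
  shifts repeat with period 4: MFGP

MFGP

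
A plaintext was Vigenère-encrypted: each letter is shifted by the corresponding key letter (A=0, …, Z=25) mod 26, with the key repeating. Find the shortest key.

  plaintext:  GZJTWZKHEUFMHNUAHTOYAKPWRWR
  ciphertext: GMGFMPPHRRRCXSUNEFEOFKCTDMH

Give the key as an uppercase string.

ANXMQQF

  i= 0: G-G =  0 → A
  i= 1: M-Z = 13 → N
  i= 2: G-J = 23 → X
  i= 3: F-T = 12 → M
  i= 4: M-W = 16 → Q
  i= 5: P-Z = 16 → Q
  i= 6: P-K =  5 → F
  i= 7: H-H =  0 → A
  i= 8: R-E = 13 → N
  i= 9: R-U = 23 → X
  i=10: R-F = 12 → M
  i=11: C-M = 16 → Q
  i=12: X-H = 16 → Q
  i=13: S-N =  5 → F
  i=14: U-U =  0 → A
  i=15: N-A = 13 → N
  i=16: E-H = 23 → X
  i=17: F-T = 12 → M
  i=18: E-O = 16 → Q
  i=19: O-Y = 16 → Q
  i=20: F-A =  5 → F
  i=21: K-K =  0 → A
  i=22: C-P = 13 → N
  i=23: T-W = 23 → X
  i=24: D-R = 12 → M
  i=25: M-W = 16 → Q
  i=26: H-R = 16 → Q
  shifts repeat with period 7: ANXMQQF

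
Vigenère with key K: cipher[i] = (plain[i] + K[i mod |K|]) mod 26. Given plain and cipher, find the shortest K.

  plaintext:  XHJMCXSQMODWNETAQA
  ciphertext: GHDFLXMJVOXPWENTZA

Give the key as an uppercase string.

JAUT

  i= 0: G-X =  9 → J
  i= 1: H-H =  0 → A
  i= 2: D-J = 20 → U
  i= 3: F-M = 19 → T
  i= 4: L-C =  9 → J
  i= 5: X-X =  0 → A
  i= 6: M-S = 20 → U
  i= 7: J-Q = 19 → T
  i= 8: V-M =  9 → J
  i= 9: O-O =  0 → A
  i=10: X-D = 20 → U
  i=11: P-W = 19 → T
  i=12: W-N =  9 → J
  i=13: E-E =  0 → A
  i=14: N-T = 20 → U
  i=15: T-A = 19 → T
  i=16: Z-Q =  9 → J
  i=17: A-A =  0 → A
  shifts repeat with period 4: JAUT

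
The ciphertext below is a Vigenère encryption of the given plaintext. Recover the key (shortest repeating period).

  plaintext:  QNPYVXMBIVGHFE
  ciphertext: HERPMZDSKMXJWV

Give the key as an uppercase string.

  i= 0: H-Q = 17 → R
  i= 1: E-N = 17 → R
  i= 2: R-P =  2 → C
  i= 3: P-Y = 17 → R
  i= 4: M-V = 17 → R
  i= 5: Z-X =  2 → C
  i= 6: D-M = 17 → R
  i= 7: S-B = 17 → R
  i= 8: K-I =  2 → C
  i= 9: M-V = 17 → R
  i=10: X-G = 17 → R
  i=11: J-H =  2 → C
  i=12: W-F = 17 → R
  i=13: V-E = 17 → R
  shifts repeat with period 3: RRC

RRC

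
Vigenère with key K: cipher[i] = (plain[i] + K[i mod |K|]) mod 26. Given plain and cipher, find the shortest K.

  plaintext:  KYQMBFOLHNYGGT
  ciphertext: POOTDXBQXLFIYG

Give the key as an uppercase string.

FQYHCSN

  i= 0: P-K =  5 → F
  i= 1: O-Y = 16 → Q
  i= 2: O-Q = 24 → Y
  i= 3: T-M =  7 → H
  i= 4: D-B =  2 → C
  i= 5: X-F = 18 → S
  i= 6: B-O = 13 → N
  i= 7: Q-L =  5 → F
  i= 8: X-H = 16 → Q
  i= 9: L-N = 24 → Y
  i=10: F-Y =  7 → H
  i=11: I-G =  2 → C
  i=12: Y-G = 18 → S
  i=13: G-T = 13 → N
  shifts repeat with period 7: FQYHCSN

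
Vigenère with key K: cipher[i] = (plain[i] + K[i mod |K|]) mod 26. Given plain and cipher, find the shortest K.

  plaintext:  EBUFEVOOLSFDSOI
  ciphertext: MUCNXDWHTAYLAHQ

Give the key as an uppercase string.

ITI

  i= 0: M-E =  8 → I
  i= 1: U-B = 19 → T
  i= 2: C-U =  8 → I
  i= 3: N-F =  8 → I
  i= 4: X-E = 19 → T
  i= 5: D-V =  8 → I
  i= 6: W-O =  8 → I
  i= 7: H-O = 19 → T
  i= 8: T-L =  8 → I
  i= 9: A-S =  8 → I
  i=10: Y-F = 19 → T
  i=11: L-D =  8 → I
  i=12: A-S =  8 → I
  i=13: H-O = 19 → T
  i=14: Q-I =  8 → I
  shifts repeat with period 3: ITI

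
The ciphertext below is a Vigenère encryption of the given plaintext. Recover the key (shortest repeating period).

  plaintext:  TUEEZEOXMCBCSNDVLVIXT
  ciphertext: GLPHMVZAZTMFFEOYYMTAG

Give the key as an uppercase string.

  i= 0: G-T = 13 → N
  i= 1: L-U = 17 → R
  i= 2: P-E = 11 → L
  i= 3: H-E =  3 → D
  i= 4: M-Z = 13 → N
  i= 5: V-E = 17 → R
  i= 6: Z-O = 11 → L
  i= 7: A-X =  3 → D
  i= 8: Z-M = 13 → N
  i= 9: T-C = 17 → R
  i=10: M-B = 11 → L
  i=11: F-C =  3 → D
  i=12: F-S = 13 → N
  i=13: E-N = 17 → R
  i=14: O-D = 11 → L
  i=15: Y-V =  3 → D
  i=16: Y-L = 13 → N
  i=17: M-V = 17 → R
  i=18: T-I = 11 → L
  i=19: A-X =  3 → D
  i=20: G-T = 13 → N
  shifts repeat with period 4: NRLD

NRLD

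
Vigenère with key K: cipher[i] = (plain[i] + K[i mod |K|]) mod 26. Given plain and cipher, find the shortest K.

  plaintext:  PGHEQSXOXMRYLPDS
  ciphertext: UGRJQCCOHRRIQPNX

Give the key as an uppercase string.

  i= 0: U-P =  5 → F
  i= 1: G-G =  0 → A
  i= 2: R-H = 10 → K
  i= 3: J-E =  5 → F
  i= 4: Q-Q =  0 → A
  i= 5: C-S = 10 → K
  i= 6: C-X =  5 → F
  i= 7: O-O =  0 → A
  i= 8: H-X = 10 → K
  i= 9: R-M =  5 → F
  i=10: R-R =  0 → A
  i=11: I-Y = 10 → K
  i=12: Q-L =  5 → F
  i=13: P-P =  0 → A
  i=14: N-D = 10 → K
  i=15: X-S =  5 → F
  shifts repeat with period 3: FAK

FAK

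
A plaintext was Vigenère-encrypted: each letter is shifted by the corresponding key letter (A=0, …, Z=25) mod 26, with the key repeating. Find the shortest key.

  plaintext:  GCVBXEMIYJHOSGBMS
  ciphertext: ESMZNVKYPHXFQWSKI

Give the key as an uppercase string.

YQR

  i= 0: E-G = 24 → Y
  i= 1: S-C = 16 → Q
  i= 2: M-V = 17 → R
  i= 3: Z-B = 24 → Y
  i= 4: N-X = 16 → Q
  i= 5: V-E = 17 → R
  i= 6: K-M = 24 → Y
  i= 7: Y-I = 16 → Q
  i= 8: P-Y = 17 → R
  i= 9: H-J = 24 → Y
  i=10: X-H = 16 → Q
  i=11: F-O = 17 → R
  i=12: Q-S = 24 → Y
  i=13: W-G = 16 → Q
  i=14: S-B = 17 → R
  i=15: K-M = 24 → Y
  i=16: I-S = 16 → Q
  shifts repeat with period 3: YQR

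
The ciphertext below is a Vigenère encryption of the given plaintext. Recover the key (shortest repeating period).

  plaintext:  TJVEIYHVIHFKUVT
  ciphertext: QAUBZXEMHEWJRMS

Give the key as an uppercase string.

XRZ

  i= 0: Q-T = 23 → X
  i= 1: A-J = 17 → R
  i= 2: U-V = 25 → Z
  i= 3: B-E = 23 → X
  i= 4: Z-I = 17 → R
  i= 5: X-Y = 25 → Z
  i= 6: E-H = 23 → X
  i= 7: M-V = 17 → R
  i= 8: H-I = 25 → Z
  i= 9: E-H = 23 → X
  i=10: W-F = 17 → R
  i=11: J-K = 25 → Z
  i=12: R-U = 23 → X
  i=13: M-V = 17 → R
  i=14: S-T = 25 → Z
  shifts repeat with period 3: XRZ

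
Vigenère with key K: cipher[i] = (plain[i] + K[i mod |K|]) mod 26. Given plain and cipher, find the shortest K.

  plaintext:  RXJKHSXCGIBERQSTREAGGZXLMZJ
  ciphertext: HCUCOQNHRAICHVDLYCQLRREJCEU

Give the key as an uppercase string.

  i= 0: H-R = 16 → Q
  i= 1: C-X =  5 → F
  i= 2: U-J = 11 → L
  i= 3: C-K = 18 → S
  i= 4: O-H =  7 → H
  i= 5: Q-S = 24 → Y
  i= 6: N-X = 16 → Q
  i= 7: H-C =  5 → F
  i= 8: R-G = 11 → L
  i= 9: A-I = 18 → S
  i=10: I-B =  7 → H
  i=11: C-E = 24 → Y
  i=12: H-R = 16 → Q
  i=13: V-Q =  5 → F
  i=14: D-S = 11 → L
  i=15: L-T = 18 → S
  i=16: Y-R =  7 → H
  i=17: C-E = 24 → Y
  i=18: Q-A = 16 → Q
  i=19: L-G =  5 → F
  i=20: R-G = 11 → L
  i=21: R-Z = 18 → S
  i=22: E-X =  7 → H
  i=23: J-L = 24 → Y
  i=24: C-M = 16 → Q
  i=25: E-Z =  5 → F
  i=26: U-J = 11 → L
  shifts repeat with period 6: QFLSHY

QFLSHY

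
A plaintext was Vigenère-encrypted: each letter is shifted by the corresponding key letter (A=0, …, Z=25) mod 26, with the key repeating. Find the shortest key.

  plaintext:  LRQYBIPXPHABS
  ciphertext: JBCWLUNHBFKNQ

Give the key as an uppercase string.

  i= 0: J-L = 24 → Y
  i= 1: B-R = 10 → K
  i= 2: C-Q = 12 → M
  i= 3: W-Y = 24 → Y
  i= 4: L-B = 10 → K
  i= 5: U-I = 12 → M
  i= 6: N-P = 24 → Y
  i= 7: H-X = 10 → K
  i= 8: B-P = 12 → M
  i= 9: F-H = 24 → Y
  i=10: K-A = 10 → K
  i=11: N-B = 12 → M
  i=12: Q-S = 24 → Y
  shifts repeat with period 3: YKM

YKM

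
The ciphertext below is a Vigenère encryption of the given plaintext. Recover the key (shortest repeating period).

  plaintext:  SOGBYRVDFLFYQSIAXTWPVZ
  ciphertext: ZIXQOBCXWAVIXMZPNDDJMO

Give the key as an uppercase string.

HURPQK

  i= 0: Z-S =  7 → H
  i= 1: I-O = 20 → U
  i= 2: X-G = 17 → R
  i= 3: Q-B = 15 → P
  i= 4: O-Y = 16 → Q
  i= 5: B-R = 10 → K
  i= 6: C-V =  7 → H
  i= 7: X-D = 20 → U
  i= 8: W-F = 17 → R
  i= 9: A-L = 15 → P
  i=10: V-F = 16 → Q
  i=11: I-Y = 10 → K
  i=12: X-Q =  7 → H
  i=13: M-S = 20 → U
  i=14: Z-I = 17 → R
  i=15: P-A = 15 → P
  i=16: N-X = 16 → Q
  i=17: D-T = 10 → K
  i=18: D-W =  7 → H
  i=19: J-P = 20 → U
  i=20: M-V = 17 → R
  i=21: O-Z = 15 → P
  shifts repeat with period 6: HURPQK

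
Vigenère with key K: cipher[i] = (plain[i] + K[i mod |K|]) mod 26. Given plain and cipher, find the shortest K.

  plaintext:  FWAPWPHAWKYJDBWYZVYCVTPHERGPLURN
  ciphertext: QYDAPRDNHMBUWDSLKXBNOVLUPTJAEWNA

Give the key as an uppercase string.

LCDLTCWN

  i= 0: Q-F = 11 → L
  i= 1: Y-W =  2 → C
  i= 2: D-A =  3 → D
  i= 3: A-P = 11 → L
  i= 4: P-W = 19 → T
  i= 5: R-P =  2 → C
  i= 6: D-H = 22 → W
  i= 7: N-A = 13 → N
  i= 8: H-W = 11 → L
  i= 9: M-K =  2 → C
  i=10: B-Y =  3 → D
  i=11: U-J = 11 → L
  i=12: W-D = 19 → T
  i=13: D-B =  2 → C
  i=14: S-W = 22 → W
  i=15: L-Y = 13 → N
  i=16: K-Z = 11 → L
  i=17: X-V =  2 → C
  i=18: B-Y =  3 → D
  i=19: N-C = 11 → L
  i=20: O-V = 19 → T
  i=21: V-T =  2 → C
  i=22: L-P = 22 → W
  i=23: U-H = 13 → N
  i=24: P-E = 11 → L
  i=25: T-R =  2 → C
  i=26: J-G =  3 → D
  i=27: A-P = 11 → L
  i=28: E-L = 19 → T
  i=29: W-U =  2 → C
  i=30: N-R = 22 → W
  i=31: A-N = 13 → N
  shifts repeat with period 8: LCDLTCWN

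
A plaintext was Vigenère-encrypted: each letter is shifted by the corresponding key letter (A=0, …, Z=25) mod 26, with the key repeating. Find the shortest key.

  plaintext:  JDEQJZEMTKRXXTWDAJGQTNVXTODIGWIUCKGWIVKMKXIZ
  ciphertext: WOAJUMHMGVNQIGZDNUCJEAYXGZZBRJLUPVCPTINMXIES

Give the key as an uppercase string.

  i= 0: W-J = 13 → N
  i= 1: O-D = 11 → L
  i= 2: A-E = 22 → W
  i= 3: J-Q = 19 → T
  i= 4: U-J = 11 → L
  i= 5: M-Z = 13 → N
  i= 6: H-E =  3 → D
  i= 7: M-M =  0 → A
  i= 8: G-T = 13 → N
  i= 9: V-K = 11 → L
  i=10: N-R = 22 → W
  i=11: Q-X = 19 → T
  i=12: I-X = 11 → L
  i=13: G-T = 13 → N
  i=14: Z-W =  3 → D
  i=15: D-D =  0 → A
  i=16: N-A = 13 → N
  i=17: U-J = 11 → L
  i=18: C-G = 22 → W
  i=19: J-Q = 19 → T
  i=20: E-T = 11 → L
  i=21: A-N = 13 → N
  i=22: Y-V =  3 → D
  i=23: X-X =  0 → A
  i=24: G-T = 13 → N
  i=25: Z-O = 11 → L
  i=26: Z-D = 22 → W
  i=27: B-I = 19 → T
  i=28: R-G = 11 → L
  i=29: J-W = 13 → N
  i=30: L-I =  3 → D
  i=31: U-U =  0 → A
  i=32: P-C = 13 → N
  i=33: V-K = 11 → L
  i=34: C-G = 22 → W
  i=35: P-W = 19 → T
  i=36: T-I = 11 → L
  i=37: I-V = 13 → N
  i=38: N-K =  3 → D
  i=39: M-M =  0 → A
  i=40: X-K = 13 → N
  i=41: I-X = 11 → L
  i=42: E-I = 22 → W
  i=43: S-Z = 19 → T
  shifts repeat with period 8: NLWTLNDA

NLWTLNDA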